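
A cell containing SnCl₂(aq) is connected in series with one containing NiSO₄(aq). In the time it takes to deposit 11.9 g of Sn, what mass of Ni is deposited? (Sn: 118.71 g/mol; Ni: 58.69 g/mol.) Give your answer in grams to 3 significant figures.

n(Sn) = 11.9 / 118.71 = 0.1002 mol
Sn²⁺ + 2e⁻ → Sn, so n(e⁻) = 2 × 0.1002 = 0.2004 mol
Same current for the same time ⇒ same n(e⁻) = 0.2004 mol in both cells.
Ni²⁺ + 2e⁻ → Ni, so n(Ni) = 0.2004 / 2 = 0.1002 mol
m(Ni) = 0.1002 × 58.69 = 5.88 g

5.88 g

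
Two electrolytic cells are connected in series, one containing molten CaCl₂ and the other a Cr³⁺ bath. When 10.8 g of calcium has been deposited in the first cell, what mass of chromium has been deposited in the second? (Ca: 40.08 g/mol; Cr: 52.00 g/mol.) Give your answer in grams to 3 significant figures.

9.34 g

n(Ca) = 10.8 / 40.08 = 0.2695 mol
Ca²⁺ + 2e⁻ → Ca, so n(e⁻) = 2 × 0.2695 = 0.5390 mol
In series, the same 0.5390 mol of electrons flows through the second cell.
Cr³⁺ + 3e⁻ → Cr, so n(Cr) = 0.5390 / 3 = 0.1797 mol
m(Cr) = 0.1797 × 52.00 = 9.34 g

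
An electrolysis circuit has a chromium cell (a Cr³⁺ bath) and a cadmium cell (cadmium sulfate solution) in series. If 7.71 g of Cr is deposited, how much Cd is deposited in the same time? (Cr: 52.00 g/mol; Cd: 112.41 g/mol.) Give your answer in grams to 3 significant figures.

25.0 g

n(Cr) = 7.71 / 52.00 = 0.1483 mol
Cr³⁺ + 3e⁻ → Cr, so n(e⁻) = 3 × 0.1483 = 0.4449 mol
Since the cells are in series, n(e⁻) in the Cd cell is also 0.4449 mol.
Cd²⁺ + 2e⁻ → Cd, so n(Cd) = 0.4449 / 2 = 0.2225 mol
m(Cd) = 0.2225 × 112.41 = 25.0 g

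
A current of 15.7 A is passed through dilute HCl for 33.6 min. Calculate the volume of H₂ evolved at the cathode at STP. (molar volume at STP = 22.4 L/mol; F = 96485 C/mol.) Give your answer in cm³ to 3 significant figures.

3670 cm³

Charge passed = 15.7 × 2016 = 31650 C
Moles of electrons = 31650 / 96485 = 0.3280 mol
2H⁺ + 2e⁻ → H₂, so n(H₂) = 0.3280 / 2 = 0.1640 mol
V = 0.1640 × 22.4 = 3.674 L
= 3670 cm³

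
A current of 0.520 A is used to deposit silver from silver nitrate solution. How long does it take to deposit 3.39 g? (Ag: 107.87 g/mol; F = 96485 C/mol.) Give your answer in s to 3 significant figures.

n(Ag) = 3.39 / 107.87 = 0.03143 mol
Ag⁺ + e⁻ → Ag, so n(e⁻) = 0.03143 mol
Q = 0.03143 × 96485 = 3033 C
t = Q / I = 3033 / 0.520 = 5833 s

5830 s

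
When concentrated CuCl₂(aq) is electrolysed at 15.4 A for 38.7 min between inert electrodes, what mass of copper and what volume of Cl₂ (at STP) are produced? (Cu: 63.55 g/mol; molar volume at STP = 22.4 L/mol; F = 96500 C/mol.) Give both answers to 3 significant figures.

Q = 15.4 × 2322 = 35760 C; n(e⁻) = 35760 / 96500 = 0.3706 mol
Cathode: Cu²⁺ + 2e⁻ → Cu → n(Cu) = 0.3706/2 = 0.1853 mol → 11.8 g
Anode: 2Cl⁻ → Cl₂ + 2e⁻ → n(Cl₂) = 0.3706/2 = 0.1853 mol → 4.15 L

11.8 g Cu; 4.15 L Cl₂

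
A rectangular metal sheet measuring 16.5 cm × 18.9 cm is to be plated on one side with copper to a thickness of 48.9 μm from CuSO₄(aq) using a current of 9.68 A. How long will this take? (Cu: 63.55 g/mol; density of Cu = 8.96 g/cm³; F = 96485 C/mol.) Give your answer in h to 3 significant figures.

1.19 h

Plated area = 16.5 × 18.9 = 311.9 cm²
Volume = 311.9 × 48.9×10⁻⁴ cm = 1.525 cm³
m(Cu) = 1.525 × 8.96 = 13.66 g
n(Cu) = 13.66 / 63.55 = 0.2149 mol; n(e⁻) = 2 × 0.2149 = 0.4298 mol
Q = 0.4298 × 96485 = 41470 C
t = 41470 / 9.68 = 4284 s = 1.19 h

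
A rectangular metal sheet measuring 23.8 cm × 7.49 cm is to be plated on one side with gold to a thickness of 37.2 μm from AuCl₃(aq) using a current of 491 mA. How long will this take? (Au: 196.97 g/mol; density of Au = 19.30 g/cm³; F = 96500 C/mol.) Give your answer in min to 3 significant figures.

Plated area = 23.8 × 7.49 = 178.3 cm²
Volume = 178.3 × 37.2×10⁻⁴ cm = 0.6633 cm³
m(Au) = 0.6633 × 19.30 = 12.80 g
n(Au) = 12.80 / 196.97 = 0.06498 mol; n(e⁻) = 3 × 0.06498 = 0.1949 mol
Q = 0.1949 × 96500 = 18810 C
t = 18810 / 0.491 = 38310 s = 639 min

639 min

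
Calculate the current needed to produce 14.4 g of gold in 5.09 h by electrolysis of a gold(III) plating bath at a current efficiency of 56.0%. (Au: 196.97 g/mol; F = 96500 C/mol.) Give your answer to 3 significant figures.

2.06 A

n(Au) = 14.4 / 196.97 = 0.07311 mol
Au³⁺ + 3e⁻ → Au, so n(e⁻) = 3 × 0.07311 = 0.2193 mol
Q = 0.2193 × 96500 / 0.560 = 37790 C
I = Q / t = 37790 / 18324 s = 2.06 A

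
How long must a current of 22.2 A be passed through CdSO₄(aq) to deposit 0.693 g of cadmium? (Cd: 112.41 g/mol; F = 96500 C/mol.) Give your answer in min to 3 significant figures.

0.893 min

n(Cd) = 0.693 / 112.41 = 0.006165 mol
Cd²⁺ + 2e⁻ → Cd, so n(e⁻) = 2 × 0.006165 = 0.01233 mol
Q = 0.01233 × 96500 = 1190 C
t = Q / I = 1190 / 22.2 = 53.60 s = 0.893 min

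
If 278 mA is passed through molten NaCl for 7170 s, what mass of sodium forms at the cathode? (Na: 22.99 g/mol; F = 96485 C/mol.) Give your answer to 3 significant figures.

Q = 0.278 A × 7170 s = 1993 C
n(e⁻) = Q/F = 1993/96485 = 0.02066 mol
Na⁺ + e⁻ → Na, so n(Na) = 0.02066 mol
m = 0.02066 × 22.99 = 0.475 g

0.475 g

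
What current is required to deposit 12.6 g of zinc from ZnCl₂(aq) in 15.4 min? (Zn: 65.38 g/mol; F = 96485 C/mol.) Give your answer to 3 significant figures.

40.2 A

n(Zn) = 12.6 / 65.38 = 0.1927 mol
Zn²⁺ + 2e⁻ → Zn, so n(e⁻) = 2 × 0.1927 = 0.3854 mol
Q = 0.3854 × 96485 = 37190 C
I = Q / t = 37190 / 924 s = 40.2 A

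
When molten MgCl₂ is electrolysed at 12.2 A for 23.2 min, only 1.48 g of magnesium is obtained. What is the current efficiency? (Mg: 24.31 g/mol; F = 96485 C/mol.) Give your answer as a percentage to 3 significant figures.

Q = 12.2 × 1392 = 16980 C
n(e⁻) = 16980 / 96485 = 0.1760 mol
Mg²⁺ + 2e⁻ → Mg, so theoretical n(Mg) = 0.08800 mol → 2.139 g
Efficiency = 1.48 / 2.139 = 0.6919 = 69.2%

69.2%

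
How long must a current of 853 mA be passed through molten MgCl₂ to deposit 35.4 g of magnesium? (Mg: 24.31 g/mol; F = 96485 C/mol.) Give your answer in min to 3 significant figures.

5490 min

n(Mg) = 35.4 / 24.31 = 1.456 mol
Mg²⁺ + 2e⁻ → Mg, so n(e⁻) = 2 × 1.456 = 2.912 mol
Q = 2.912 × 96485 = 2.810×10^5 C
t = Q / I = 2.810×10^5 / 0.853 = 3.294×10^5 s = 5490 min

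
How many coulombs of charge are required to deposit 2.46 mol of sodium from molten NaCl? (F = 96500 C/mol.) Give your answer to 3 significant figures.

Na⁺ + e⁻ → Na, so n(e⁻) = 1 × 2.46 = 2.460 mol
Q = 2.460 × 96500 = 2.374×10^5 C

2.37×10^5 C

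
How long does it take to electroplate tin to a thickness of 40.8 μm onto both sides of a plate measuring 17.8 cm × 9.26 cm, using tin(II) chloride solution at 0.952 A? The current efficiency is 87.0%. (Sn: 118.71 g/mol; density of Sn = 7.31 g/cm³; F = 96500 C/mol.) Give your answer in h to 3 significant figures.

Plated area = 2 × 17.8 × 9.26 = 329.7 cm²
Volume = 329.7 × 40.8×10⁻⁴ cm = 1.345 cm³
m(Sn) = 1.345 × 7.31 = 9.832 g
n(Sn) = 9.832 / 118.71 = 0.08282 mol; n(e⁻) = 2 × 0.08282 = 0.1656 mol
Q = 0.1656 × 96500 / 0.870 = 18370 C
t = 18370 / 0.952 = 19300 s = 5.36 h

5.36 h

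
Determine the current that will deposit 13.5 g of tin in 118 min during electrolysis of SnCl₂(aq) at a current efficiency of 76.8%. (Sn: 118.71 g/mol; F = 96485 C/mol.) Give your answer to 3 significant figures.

n(Sn) = 13.5 / 118.71 = 0.1137 mol
Sn²⁺ + 2e⁻ → Sn, so n(e⁻) = 2 × 0.1137 = 0.2274 mol
Q = 0.2274 × 96485 / 0.768 = 28570 C
I = Q / t = 28570 / 7080 s = 4.04 A

4.04 A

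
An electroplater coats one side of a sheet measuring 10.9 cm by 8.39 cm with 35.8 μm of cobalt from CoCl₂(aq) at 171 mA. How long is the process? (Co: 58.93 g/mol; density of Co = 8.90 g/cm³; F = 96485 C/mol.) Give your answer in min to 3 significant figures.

930 min

Plated area = 10.9 × 8.39 = 91.45 cm²
Volume = 91.45 × 35.8×10⁻⁴ cm = 0.3274 cm³
m(Co) = 0.3274 × 8.90 = 2.914 g
n(Co) = 2.914 / 58.93 = 0.04945 mol; n(e⁻) = 2 × 0.04945 = 0.09890 mol
Q = 0.09890 × 96485 = 9542 C
t = 9542 / 0.171 = 55800 s = 930 min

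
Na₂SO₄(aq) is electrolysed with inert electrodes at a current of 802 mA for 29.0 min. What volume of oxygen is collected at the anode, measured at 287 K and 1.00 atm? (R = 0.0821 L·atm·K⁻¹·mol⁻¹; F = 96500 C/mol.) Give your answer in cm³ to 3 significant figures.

85.2 cm³

Q = It = 0.802 × 1740 = 1395 C
n(e⁻) = 1395 / 96500 = 0.01446 mol
2H₂O → O₂ + 4H⁺ + 4e⁻, so n(O₂) = 0.01446 / 4 = 0.003615 mol
V = nRT/P = 0.003615 × 0.0821 × 287 / 1.00 = 0.08518 L
= 85.2 cm³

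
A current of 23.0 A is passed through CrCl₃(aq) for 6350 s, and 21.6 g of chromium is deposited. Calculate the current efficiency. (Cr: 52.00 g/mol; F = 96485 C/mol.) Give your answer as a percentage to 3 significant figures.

82.3%

Q = 23.0 × 6350 = 1.461×10^5 C
n(e⁻) = 1.461×10^5 / 96485 = 1.514 mol
Cr³⁺ + 3e⁻ → Cr, so theoretical n(Cr) = 0.5047 mol → 26.24 g
Efficiency = 21.6 / 26.24 = 0.8232 = 82.3%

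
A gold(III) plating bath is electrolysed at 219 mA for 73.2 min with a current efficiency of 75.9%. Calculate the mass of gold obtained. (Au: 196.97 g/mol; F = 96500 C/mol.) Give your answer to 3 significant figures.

0.497 g

Q = 0.219 × 4392 = 961.8 C
n(e⁻) = 961.8 / 96500 = 0.009967 mol
Au³⁺ + 3e⁻ → Au, so theoretical m(Au) = 0.003322 × 196.97 = 0.6543 g
Actual mass = 75.9% × 0.6543 = 0.497 g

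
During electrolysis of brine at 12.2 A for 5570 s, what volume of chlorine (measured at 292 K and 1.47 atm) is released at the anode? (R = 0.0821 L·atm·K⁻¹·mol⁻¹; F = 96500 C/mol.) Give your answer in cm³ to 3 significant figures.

5740 cm³

Q = 12.2 A × 5570 s = 67950 C
n(e⁻) = 67950 / 96500 = 0.7041 mol
2Cl⁻ → Cl₂ + 2e⁻, so n(Cl₂) = 0.7041 / 2 = 0.3521 mol
V = nRT/P = 0.3521 × 0.0821 × 292 / 1.47 = 5.742 L
= 5740 cm³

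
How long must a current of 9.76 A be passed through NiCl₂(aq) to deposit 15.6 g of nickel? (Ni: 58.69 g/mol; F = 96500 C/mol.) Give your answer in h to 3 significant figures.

1.46 h

n(Ni) = 15.6 / 58.69 = 0.2658 mol
Ni²⁺ + 2e⁻ → Ni, so n(e⁻) = 2 × 0.2658 = 0.5316 mol
Q = 0.5316 × 96500 = 51300 C
t = Q / I = 51300 / 9.76 = 5256 s = 1.46 h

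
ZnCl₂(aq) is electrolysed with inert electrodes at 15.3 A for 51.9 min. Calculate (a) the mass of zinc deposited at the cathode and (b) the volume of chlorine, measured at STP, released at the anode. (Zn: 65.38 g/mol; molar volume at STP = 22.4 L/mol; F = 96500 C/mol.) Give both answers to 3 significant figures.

16.1 g Zn; 5.53 L Cl₂

Q = 15.3 × 3114 = 47640 C; n(e⁻) = 47640 / 96500 = 0.4937 mol
Cathode: Zn²⁺ + 2e⁻ → Zn → n(Zn) = 0.4937/2 = 0.2469 mol → 16.1 g
Anode: 2Cl⁻ → Cl₂ + 2e⁻ → n(Cl₂) = 0.4937/2 = 0.2469 mol → 5.53 L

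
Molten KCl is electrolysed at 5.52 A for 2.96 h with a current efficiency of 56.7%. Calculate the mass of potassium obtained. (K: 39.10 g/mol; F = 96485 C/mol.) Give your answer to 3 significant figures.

Q = 5.52 × 10656 = 58820 C
n(e⁻) = 58820 / 96485 = 0.6096 mol
K⁺ + e⁻ → K, so theoretical m(K) = 0.6096 × 39.10 = 23.84 g
Actual mass = 56.7% × 23.84 = 13.5 g

13.5 g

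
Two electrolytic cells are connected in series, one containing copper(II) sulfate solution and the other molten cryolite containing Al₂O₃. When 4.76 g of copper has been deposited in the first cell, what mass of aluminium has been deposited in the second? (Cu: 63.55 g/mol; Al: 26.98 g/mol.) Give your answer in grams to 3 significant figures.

n(Cu) = 4.76 / 63.55 = 0.07490 mol
Cu²⁺ + 2e⁻ → Cu, so n(e⁻) = 2 × 0.07490 = 0.1498 mol
Same current for the same time ⇒ same n(e⁻) = 0.1498 mol in both cells.
Al³⁺ + 3e⁻ → Al, so n(Al) = 0.1498 / 3 = 0.04993 mol
m(Al) = 0.04993 × 26.98 = 1.35 g

1.35 g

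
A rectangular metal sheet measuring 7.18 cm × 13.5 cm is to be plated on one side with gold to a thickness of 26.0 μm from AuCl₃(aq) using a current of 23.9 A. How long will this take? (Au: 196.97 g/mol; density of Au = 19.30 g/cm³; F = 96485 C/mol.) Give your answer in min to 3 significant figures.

Plated area = 7.18 × 13.5 = 96.93 cm²
Volume = 96.93 × 26.0×10⁻⁴ cm = 0.2520 cm³
m(Au) = 0.2520 × 19.30 = 4.864 g
n(Au) = 4.864 / 196.97 = 0.02469 mol; n(e⁻) = 3 × 0.02469 = 0.07407 mol
Q = 0.07407 × 96485 = 7147 C
t = 7147 / 23.9 = 299.0 s = 4.98 min

4.98 min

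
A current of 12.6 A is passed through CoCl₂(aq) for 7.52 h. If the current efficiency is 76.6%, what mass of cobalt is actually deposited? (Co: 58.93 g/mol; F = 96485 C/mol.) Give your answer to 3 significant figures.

79.8 g

Q = 12.6 × 27072 = 3.411×10^5 C
n(e⁻) = 3.411×10^5 / 96485 = 3.535 mol
Co²⁺ + 2e⁻ → Co, so theoretical m(Co) = 1.768 × 58.93 = 104.2 g
Actual mass = 76.6% × 104.2 = 79.8 g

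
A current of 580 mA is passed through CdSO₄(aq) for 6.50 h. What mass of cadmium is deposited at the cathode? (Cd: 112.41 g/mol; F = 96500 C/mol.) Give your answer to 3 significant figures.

7.90 g

Charge passed = 0.580 × 23400 = 13570 C
Moles of electrons = 13570 / 96500 = 0.1406 mol
Cd²⁺ + 2e⁻ → Cd, so n(Cd) = 0.1406 / 2 = 0.07030 mol
m = 0.07030 × 112.41 = 7.90 g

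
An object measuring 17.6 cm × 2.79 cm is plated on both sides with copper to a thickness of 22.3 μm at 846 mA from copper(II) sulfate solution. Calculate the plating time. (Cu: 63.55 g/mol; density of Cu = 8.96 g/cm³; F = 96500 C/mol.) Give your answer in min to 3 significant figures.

Plated area = 2 × 17.6 × 2.79 = 98.21 cm²
Volume = 98.21 × 22.3×10⁻⁴ cm = 0.2190 cm³
m(Cu) = 0.2190 × 8.96 = 1.962 g
n(Cu) = 1.962 / 63.55 = 0.03087 mol; n(e⁻) = 2 × 0.03087 = 0.06174 mol
Q = 0.06174 × 96500 = 5958 C
t = 5958 / 0.846 = 7043 s = 117 min

117 min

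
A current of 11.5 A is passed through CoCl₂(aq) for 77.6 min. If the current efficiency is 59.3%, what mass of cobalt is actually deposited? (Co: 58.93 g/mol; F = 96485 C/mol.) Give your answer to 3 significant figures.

Q = 11.5 × 4656 = 53540 C
n(e⁻) = 53540 / 96485 = 0.5549 mol
Co²⁺ + 2e⁻ → Co, so theoretical m(Co) = 0.2775 × 58.93 = 16.35 g
Actual mass = 59.3% × 16.35 = 9.70 g

9.70 g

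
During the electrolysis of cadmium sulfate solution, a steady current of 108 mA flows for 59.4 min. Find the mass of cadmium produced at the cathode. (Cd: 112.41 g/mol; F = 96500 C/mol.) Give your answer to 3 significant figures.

0.224 g

Q = 0.108 A × 3564 s = 384.9 C
n(e⁻) = 384.9 / 96500 = 0.003989 mol
Cd²⁺ + 2e⁻ → Cd, so n(Cd) = 0.003989 / 2 = 0.001995 mol
m = 0.001995 × 112.41 = 0.224 g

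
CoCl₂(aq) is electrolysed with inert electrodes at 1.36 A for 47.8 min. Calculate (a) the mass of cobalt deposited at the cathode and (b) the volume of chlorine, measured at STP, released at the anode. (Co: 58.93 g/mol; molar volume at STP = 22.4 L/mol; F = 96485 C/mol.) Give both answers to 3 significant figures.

1.19 g Co; 0.453 L Cl₂

Q = 1.36 × 2868 = 3900 C; n(e⁻) = 3900 / 96485 = 0.04042 mol
Cathode: Co²⁺ + 2e⁻ → Co → n(Co) = 0.04042/2 = 0.02021 mol → 1.19 g
Anode: 2Cl⁻ → Cl₂ + 2e⁻ → n(Cl₂) = 0.04042/2 = 0.02021 mol → 0.453 L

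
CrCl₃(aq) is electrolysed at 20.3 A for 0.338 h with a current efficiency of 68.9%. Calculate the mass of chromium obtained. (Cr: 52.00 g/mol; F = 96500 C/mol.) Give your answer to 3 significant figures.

3.06 g

Q = 20.3 × 1216.8 = 24700 C
n(e⁻) = 24700 / 96500 = 0.2560 mol
Cr³⁺ + 3e⁻ → Cr, so theoretical m(Cr) = 0.08533 × 52.00 = 4.437 g
Actual mass = 68.9% × 4.437 = 3.06 g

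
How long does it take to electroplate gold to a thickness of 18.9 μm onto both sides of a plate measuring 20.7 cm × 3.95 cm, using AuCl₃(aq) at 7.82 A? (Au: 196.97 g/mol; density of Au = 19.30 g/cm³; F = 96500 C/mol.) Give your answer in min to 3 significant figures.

Plated area = 2 × 20.7 × 3.95 = 163.5 cm²
Volume = 163.5 × 18.9×10⁻⁴ cm = 0.3090 cm³
m(Au) = 0.3090 × 19.30 = 5.964 g
n(Au) = 5.964 / 196.97 = 0.03028 mol; n(e⁻) = 3 × 0.03028 = 0.09084 mol
Q = 0.09084 × 96500 = 8766 C
t = 8766 / 7.82 = 1121 s = 18.7 min

18.7 min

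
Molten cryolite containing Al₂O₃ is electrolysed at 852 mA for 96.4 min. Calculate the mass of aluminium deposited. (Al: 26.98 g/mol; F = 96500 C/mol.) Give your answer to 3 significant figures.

Charge passed = 0.852 × 5784 = 4928 C
Moles of electrons = 4928 / 96500 = 0.05107 mol
Al³⁺ + 3e⁻ → Al, so n(Al) = 0.05107 / 3 = 0.01702 mol
m = 0.01702 × 26.98 = 0.459 g

0.459 g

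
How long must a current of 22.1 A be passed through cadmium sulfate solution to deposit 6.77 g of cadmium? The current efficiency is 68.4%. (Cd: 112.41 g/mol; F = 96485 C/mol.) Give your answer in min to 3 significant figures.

n(Cd) = 6.77 / 112.41 = 0.06023 mol
Cd²⁺ + 2e⁻ → Cd, so n(e⁻) = 2 × 0.06023 = 0.1205 mol
Q = 0.1205 × 96485 / 0.684 = 17000 C
t = Q / I = 17000 / 22.1 = 769.2 s = 12.8 min

12.8 min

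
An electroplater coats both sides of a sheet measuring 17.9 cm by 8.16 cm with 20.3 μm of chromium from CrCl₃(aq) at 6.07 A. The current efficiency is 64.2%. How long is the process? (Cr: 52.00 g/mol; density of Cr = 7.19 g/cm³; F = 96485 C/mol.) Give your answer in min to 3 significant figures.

Plated area = 2 × 17.9 × 8.16 = 292.1 cm²
Volume = 292.1 × 20.3×10⁻⁴ cm = 0.5930 cm³
m(Cr) = 0.5930 × 7.19 = 4.264 g
n(Cr) = 4.264 / 52.00 = 0.08200 mol; n(e⁻) = 3 × 0.08200 = 0.2460 mol
Q = 0.2460 × 96485 / 0.642 = 36970 C
t = 36970 / 6.07 = 6091 s = 102 min

102 min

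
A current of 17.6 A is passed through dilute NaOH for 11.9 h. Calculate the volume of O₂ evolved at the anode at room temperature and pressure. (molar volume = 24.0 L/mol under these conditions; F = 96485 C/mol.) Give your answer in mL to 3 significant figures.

46900 mL

Q = 17.6 A × 42840 s = 7.540×10^5 C
Moles of electrons = 7.540×10^5 / 96485 = 7.815 mol
2H₂O → O₂ + 4H⁺ + 4e⁻, so n(O₂) = 7.815 / 4 = 1.954 mol
V = 1.954 × 24.0 = 46.90 L
= 46900 mL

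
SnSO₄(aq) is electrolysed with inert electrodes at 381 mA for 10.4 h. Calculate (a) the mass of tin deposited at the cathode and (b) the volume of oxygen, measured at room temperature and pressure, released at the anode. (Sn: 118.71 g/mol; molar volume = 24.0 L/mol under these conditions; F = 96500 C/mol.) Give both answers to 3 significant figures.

8.77 g Sn; 0.887 L O₂

Q = 0.381 × 37440 = 14260 C; n(e⁻) = 14260 / 96500 = 0.1478 mol
Cathode: Sn²⁺ + 2e⁻ → Sn → n(Sn) = 0.1478/2 = 0.07390 mol → 8.77 g
Anode: 2H₂O → O₂ + 4H⁺ + 4e⁻ → n(O₂) = 0.1478/4 = 0.03695 mol → 0.887 L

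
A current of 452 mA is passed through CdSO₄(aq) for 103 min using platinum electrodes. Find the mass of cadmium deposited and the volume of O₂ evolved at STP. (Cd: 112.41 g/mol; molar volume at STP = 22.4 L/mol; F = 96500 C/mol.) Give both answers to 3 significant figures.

Q = 0.452 × 6180 = 2793 C; n(e⁻) = 2793 / 96500 = 0.02894 mol
Cathode: Cd²⁺ + 2e⁻ → Cd → n(Cd) = 0.02894/2 = 0.01447 mol → 1.63 g
Anode: 2H₂O → O₂ + 4H⁺ + 4e⁻ → n(O₂) = 0.02894/4 = 0.007235 mol → 0.162 L

1.63 g Cd; 0.162 L O₂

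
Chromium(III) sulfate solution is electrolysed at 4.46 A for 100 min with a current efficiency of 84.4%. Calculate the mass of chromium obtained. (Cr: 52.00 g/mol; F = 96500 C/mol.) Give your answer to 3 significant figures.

Q = 4.46 × 6000 = 26760 C
n(e⁻) = 26760 / 96500 = 0.2773 mol
Cr³⁺ + 3e⁻ → Cr, so theoretical m(Cr) = 0.09243 × 52.00 = 4.806 g
Actual mass = 84.4% × 4.806 = 4.06 g

4.06 g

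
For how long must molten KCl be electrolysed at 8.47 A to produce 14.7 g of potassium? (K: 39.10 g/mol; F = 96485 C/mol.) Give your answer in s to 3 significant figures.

n(K) = 14.7 / 39.10 = 0.3760 mol
K⁺ + e⁻ → K, so n(e⁻) = 0.3760 mol
Q = 0.3760 × 96485 = 36280 C
t = Q / I = 36280 / 8.47 = 4283 s

4280 s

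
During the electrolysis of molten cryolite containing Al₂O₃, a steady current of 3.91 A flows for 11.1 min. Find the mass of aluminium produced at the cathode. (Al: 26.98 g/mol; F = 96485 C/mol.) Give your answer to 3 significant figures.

0.243 g

Q = It = 3.91 × 666 = 2604 C
n(e⁻) = 2604 / 96485 = 0.02699 mol
Al³⁺ + 3e⁻ → Al, so n(Al) = 0.02699 / 3 = 0.008997 mol
m = 0.008997 × 26.98 = 0.243 g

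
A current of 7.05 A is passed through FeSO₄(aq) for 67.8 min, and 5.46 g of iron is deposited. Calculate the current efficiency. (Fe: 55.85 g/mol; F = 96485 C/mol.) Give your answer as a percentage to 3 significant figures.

Q = 7.05 × 4068 = 28680 C
n(e⁻) = 28680 / 96485 = 0.2972 mol
Fe²⁺ + 2e⁻ → Fe, so theoretical n(Fe) = 0.1486 mol → 8.299 g
Efficiency = 5.46 / 8.299 = 0.6579 = 65.8%

65.8%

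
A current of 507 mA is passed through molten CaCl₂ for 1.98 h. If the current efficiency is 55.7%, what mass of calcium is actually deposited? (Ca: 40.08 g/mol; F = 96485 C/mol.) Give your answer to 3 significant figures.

0.418 g

Q = 0.507 × 7128 = 3614 C
n(e⁻) = 3614 / 96485 = 0.03746 mol
Ca²⁺ + 2e⁻ → Ca, so theoretical m(Ca) = 0.01873 × 40.08 = 0.7507 g
Actual mass = 55.7% × 0.7507 = 0.418 g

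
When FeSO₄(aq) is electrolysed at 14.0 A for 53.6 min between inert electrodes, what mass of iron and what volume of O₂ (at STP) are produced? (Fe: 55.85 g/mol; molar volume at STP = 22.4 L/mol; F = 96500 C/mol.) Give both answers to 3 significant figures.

13.0 g Fe; 2.61 L O₂

Q = 14.0 × 3216 = 45020 C; n(e⁻) = 45020 / 96500 = 0.4665 mol
Cathode: Fe²⁺ + 2e⁻ → Fe → n(Fe) = 0.4665/2 = 0.2333 mol → 13.0 g
Anode: 2H₂O → O₂ + 4H⁺ + 4e⁻ → n(O₂) = 0.4665/4 = 0.1166 mol → 2.61 L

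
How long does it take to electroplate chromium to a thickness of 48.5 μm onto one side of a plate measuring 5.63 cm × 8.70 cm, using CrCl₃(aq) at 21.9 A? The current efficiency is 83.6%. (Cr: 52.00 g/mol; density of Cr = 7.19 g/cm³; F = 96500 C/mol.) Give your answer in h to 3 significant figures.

Plated area = 5.63 × 8.70 = 48.98 cm²
Volume = 48.98 × 48.5×10⁻⁴ cm = 0.2376 cm³
m(Cr) = 0.2376 × 7.19 = 1.708 g
n(Cr) = 1.708 / 52.00 = 0.03285 mol; n(e⁻) = 3 × 0.03285 = 0.09855 mol
Q = 0.09855 × 96500 / 0.836 = 11380 C
t = 11380 / 21.9 = 519.6 s = 0.144 h

0.144 h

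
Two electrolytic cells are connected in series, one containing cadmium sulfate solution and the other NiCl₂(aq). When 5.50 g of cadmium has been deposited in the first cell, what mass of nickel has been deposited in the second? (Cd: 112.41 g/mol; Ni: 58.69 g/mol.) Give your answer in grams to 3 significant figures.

n(Cd) = 5.50 / 112.41 = 0.04893 mol
Cd²⁺ + 2e⁻ → Cd, so n(e⁻) = 2 × 0.04893 = 0.09786 mol
In series, the same 0.09786 mol of electrons flows through the second cell.
Ni²⁺ + 2e⁻ → Ni, so n(Ni) = 0.09786 / 2 = 0.04893 mol
m(Ni) = 0.04893 × 58.69 = 2.87 g

2.87 g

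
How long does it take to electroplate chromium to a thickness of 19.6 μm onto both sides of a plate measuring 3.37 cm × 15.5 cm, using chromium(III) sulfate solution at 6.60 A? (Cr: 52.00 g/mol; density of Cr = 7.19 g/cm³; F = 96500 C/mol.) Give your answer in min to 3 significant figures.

Plated area = 2 × 3.37 × 15.5 = 104.5 cm²
Volume = 104.5 × 19.6×10⁻⁴ cm = 0.2048 cm³
m(Cr) = 0.2048 × 7.19 = 1.473 g
n(Cr) = 1.473 / 52.00 = 0.02833 mol; n(e⁻) = 3 × 0.02833 = 0.08499 mol
Q = 0.08499 × 96500 = 8202 C
t = 8202 / 6.60 = 1243 s = 20.7 min

20.7 min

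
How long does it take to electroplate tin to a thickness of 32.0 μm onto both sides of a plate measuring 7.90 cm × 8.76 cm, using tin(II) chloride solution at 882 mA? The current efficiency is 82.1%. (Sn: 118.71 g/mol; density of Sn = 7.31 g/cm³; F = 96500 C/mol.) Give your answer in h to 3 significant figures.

Plated area = 2 × 7.90 × 8.76 = 138.4 cm²
Volume = 138.4 × 32.0×10⁻⁴ cm = 0.4429 cm³
m(Sn) = 0.4429 × 7.31 = 3.238 g
n(Sn) = 3.238 / 118.71 = 0.02728 mol; n(e⁻) = 2 × 0.02728 = 0.05456 mol
Q = 0.05456 × 96500 / 0.821 = 6413 C
t = 6413 / 0.882 = 7271 s = 2.02 h

2.02 h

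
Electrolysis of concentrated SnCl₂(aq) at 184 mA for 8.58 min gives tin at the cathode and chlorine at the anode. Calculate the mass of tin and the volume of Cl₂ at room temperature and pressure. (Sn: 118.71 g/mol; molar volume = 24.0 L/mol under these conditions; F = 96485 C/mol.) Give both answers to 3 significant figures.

Q = 0.184 × 514.8 = 94.72 C; n(e⁻) = 94.72 / 96485 = 9.817×10^-4 mol
Cathode: Sn²⁺ + 2e⁻ → Sn → n(Sn) = 9.817×10^-4/2 = 4.909×10^-4 mol → 0.0583 g
Anode: 2Cl⁻ → Cl₂ + 2e⁻ → n(Cl₂) = 9.817×10^-4/2 = 4.909×10^-4 mol → 0.0118 L

0.0583 g Sn; 0.0118 L Cl₂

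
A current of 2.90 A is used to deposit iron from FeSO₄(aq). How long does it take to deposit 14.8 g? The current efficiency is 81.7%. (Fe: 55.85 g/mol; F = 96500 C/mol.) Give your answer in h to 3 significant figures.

n(Fe) = 14.8 / 55.85 = 0.2650 mol
Fe²⁺ + 2e⁻ → Fe, so n(e⁻) = 2 × 0.2650 = 0.5300 mol
Q = 0.5300 × 96500 / 0.817 = 62600 C
t = Q / I = 62600 / 2.90 = 21590 s = 6.00 h

6.00 h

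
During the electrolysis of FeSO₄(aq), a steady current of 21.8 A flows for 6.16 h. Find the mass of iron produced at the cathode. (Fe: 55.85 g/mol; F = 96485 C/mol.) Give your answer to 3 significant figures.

140 g

Charge passed = 21.8 × 22176 = 4.834×10^5 C
n(e⁻) = Q/F = 4.834×10^5/96485 = 5.010 mol
Fe²⁺ + 2e⁻ → Fe, so n(Fe) = 5.010 / 2 = 2.505 mol
m = 2.505 × 55.85 = 140 g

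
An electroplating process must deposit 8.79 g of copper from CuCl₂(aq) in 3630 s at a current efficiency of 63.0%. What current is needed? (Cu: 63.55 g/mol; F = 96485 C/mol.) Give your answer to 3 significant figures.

11.7 A

n(Cu) = 8.79 / 63.55 = 0.1383 mol
Cu²⁺ + 2e⁻ → Cu, so n(e⁻) = 2 × 0.1383 = 0.2766 mol
Q = 0.2766 × 96485 / 0.630 = 42360 C
I = Q / t = 42360 / 3630 s = 11.7 A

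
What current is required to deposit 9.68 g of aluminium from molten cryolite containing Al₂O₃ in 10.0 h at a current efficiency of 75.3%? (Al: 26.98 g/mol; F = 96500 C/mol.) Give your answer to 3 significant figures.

n(Al) = 9.68 / 26.98 = 0.3588 mol
Al³⁺ + 3e⁻ → Al, so n(e⁻) = 3 × 0.3588 = 1.076 mol
Q = 1.076 × 96500 / 0.753 = 1.379×10^5 C
I = Q / t = 1.379×10^5 / 36000 s = 3.83 A

3.83 A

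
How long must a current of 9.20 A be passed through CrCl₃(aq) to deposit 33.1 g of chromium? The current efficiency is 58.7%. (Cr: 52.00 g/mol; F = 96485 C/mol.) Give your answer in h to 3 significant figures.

9.48 h

n(Cr) = 33.1 / 52.00 = 0.6365 mol
Cr³⁺ + 3e⁻ → Cr, so n(e⁻) = 3 × 0.6365 = 1.910 mol
Q = 1.910 × 96485 / 0.587 = 3.139×10^5 C
t = Q / I = 3.139×10^5 / 9.20 = 34120 s = 9.48 h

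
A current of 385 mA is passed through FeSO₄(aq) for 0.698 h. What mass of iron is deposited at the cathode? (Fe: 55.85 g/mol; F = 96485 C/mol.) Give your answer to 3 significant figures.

0.280 g

Charge passed = 0.385 × 2512.8 = 967.4 C
Moles of electrons = 967.4 / 96485 = 0.01003 mol
Fe²⁺ + 2e⁻ → Fe, so n(Fe) = 0.01003 / 2 = 0.005015 mol
m = 0.005015 × 55.85 = 0.280 g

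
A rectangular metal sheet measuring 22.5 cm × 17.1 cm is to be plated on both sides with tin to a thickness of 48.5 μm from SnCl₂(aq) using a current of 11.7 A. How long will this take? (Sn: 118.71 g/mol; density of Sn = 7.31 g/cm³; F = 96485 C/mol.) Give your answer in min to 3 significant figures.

63.2 min

Plated area = 2 × 22.5 × 17.1 = 769.5 cm²
Volume = 769.5 × 48.5×10⁻⁴ cm = 3.732 cm³
m(Sn) = 3.732 × 7.31 = 27.28 g
n(Sn) = 27.28 / 118.71 = 0.2298 mol; n(e⁻) = 2 × 0.2298 = 0.4596 mol
Q = 0.4596 × 96485 = 44340 C
t = 44340 / 11.7 = 3790 s = 63.2 min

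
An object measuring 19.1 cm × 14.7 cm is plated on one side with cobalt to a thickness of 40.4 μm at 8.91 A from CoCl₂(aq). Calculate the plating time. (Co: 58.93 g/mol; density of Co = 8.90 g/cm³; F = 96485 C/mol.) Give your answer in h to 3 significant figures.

1.03 h

Plated area = 19.1 × 14.7 = 280.8 cm²
Volume = 280.8 × 40.4×10⁻⁴ cm = 1.134 cm³
m(Co) = 1.134 × 8.90 = 10.09 g
n(Co) = 10.09 / 58.93 = 0.1712 mol; n(e⁻) = 2 × 0.1712 = 0.3424 mol
Q = 0.3424 × 96485 = 33040 C
t = 33040 / 8.91 = 3708 s = 1.03 h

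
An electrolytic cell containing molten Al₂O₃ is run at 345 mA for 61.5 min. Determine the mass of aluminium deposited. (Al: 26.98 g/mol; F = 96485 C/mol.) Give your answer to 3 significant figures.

Q = 0.345 A × 3690 s = 1273 C
n(e⁻) = Q/F = 1273/96485 = 0.01319 mol
Al³⁺ + 3e⁻ → Al, so n(Al) = 0.01319 / 3 = 0.004397 mol
m = 0.004397 × 26.98 = 0.119 g

0.119 g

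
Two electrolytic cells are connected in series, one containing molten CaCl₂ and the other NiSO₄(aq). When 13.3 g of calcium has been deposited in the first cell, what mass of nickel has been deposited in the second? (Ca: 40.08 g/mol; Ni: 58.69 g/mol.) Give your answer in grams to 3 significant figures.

n(Ca) = 13.3 / 40.08 = 0.3318 mol
Ca²⁺ + 2e⁻ → Ca, so n(e⁻) = 2 × 0.3318 = 0.6636 mol
In series, the same 0.6636 mol of electrons flows through the second cell.
Ni²⁺ + 2e⁻ → Ni, so n(Ni) = 0.6636 / 2 = 0.3318 mol
m(Ni) = 0.3318 × 58.69 = 19.5 g

19.5 g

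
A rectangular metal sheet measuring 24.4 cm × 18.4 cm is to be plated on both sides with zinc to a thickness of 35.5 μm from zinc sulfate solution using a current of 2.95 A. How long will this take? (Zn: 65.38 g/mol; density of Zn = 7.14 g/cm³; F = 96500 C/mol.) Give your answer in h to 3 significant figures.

6.33 h

Plated area = 2 × 24.4 × 18.4 = 897.9 cm²
Volume = 897.9 × 35.5×10⁻⁴ cm = 3.188 cm³
m(Zn) = 3.188 × 7.14 = 22.76 g
n(Zn) = 22.76 / 65.38 = 0.3481 mol; n(e⁻) = 2 × 0.3481 = 0.6962 mol
Q = 0.6962 × 96500 = 67180 C
t = 67180 / 2.95 = 22770 s = 6.33 h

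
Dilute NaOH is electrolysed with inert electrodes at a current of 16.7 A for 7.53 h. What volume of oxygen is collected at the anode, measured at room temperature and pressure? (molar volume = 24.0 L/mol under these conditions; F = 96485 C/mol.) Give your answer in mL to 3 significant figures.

28200 mL

Charge passed = 16.7 × 27108 = 4.527×10^5 C
Moles of electrons = 4.527×10^5 / 96485 = 4.692 mol
2H₂O → O₂ + 4H⁺ + 4e⁻, so n(O₂) = 4.692 / 4 = 1.173 mol
V = 1.173 × 24.0 = 28.15 L
= 28200 mL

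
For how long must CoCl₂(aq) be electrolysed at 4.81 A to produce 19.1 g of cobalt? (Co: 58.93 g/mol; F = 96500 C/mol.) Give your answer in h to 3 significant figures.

n(Co) = 19.1 / 58.93 = 0.3241 mol
Co²⁺ + 2e⁻ → Co, so n(e⁻) = 2 × 0.3241 = 0.6482 mol
Q = 0.6482 × 96500 = 62550 C
t = Q / I = 62550 / 4.81 = 13000 s = 3.61 h

3.61 h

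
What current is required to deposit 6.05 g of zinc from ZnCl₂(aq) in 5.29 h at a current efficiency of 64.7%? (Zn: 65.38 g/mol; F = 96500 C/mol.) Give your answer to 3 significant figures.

1.45 A

n(Zn) = 6.05 / 65.38 = 0.09254 mol
Zn²⁺ + 2e⁻ → Zn, so n(e⁻) = 2 × 0.09254 = 0.1851 mol
Q = 0.1851 × 96500 / 0.647 = 27610 C
I = Q / t = 27610 / 19044 s = 1.45 A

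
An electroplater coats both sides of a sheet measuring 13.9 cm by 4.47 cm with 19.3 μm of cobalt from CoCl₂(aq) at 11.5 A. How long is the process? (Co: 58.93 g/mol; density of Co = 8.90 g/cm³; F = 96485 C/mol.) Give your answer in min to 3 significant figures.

10.1 min

Plated area = 2 × 13.9 × 4.47 = 124.3 cm²
Volume = 124.3 × 19.3×10⁻⁴ cm = 0.2399 cm³
m(Co) = 0.2399 × 8.90 = 2.135 g
n(Co) = 2.135 / 58.93 = 0.03623 mol; n(e⁻) = 2 × 0.03623 = 0.07246 mol
Q = 0.07246 × 96485 = 6991 C
t = 6991 / 11.5 = 607.9 s = 10.1 min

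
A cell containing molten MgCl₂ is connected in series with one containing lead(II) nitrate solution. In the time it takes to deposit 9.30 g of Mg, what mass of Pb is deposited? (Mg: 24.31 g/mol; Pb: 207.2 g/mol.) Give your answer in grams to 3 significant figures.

n(Mg) = 9.30 / 24.31 = 0.3826 mol
Mg²⁺ + 2e⁻ → Mg, so n(e⁻) = 2 × 0.3826 = 0.7652 mol
Same current for the same time ⇒ same n(e⁻) = 0.7652 mol in both cells.
Pb²⁺ + 2e⁻ → Pb, so n(Pb) = 0.7652 / 2 = 0.3826 mol
m(Pb) = 0.3826 × 207.2 = 79.3 g

79.3 g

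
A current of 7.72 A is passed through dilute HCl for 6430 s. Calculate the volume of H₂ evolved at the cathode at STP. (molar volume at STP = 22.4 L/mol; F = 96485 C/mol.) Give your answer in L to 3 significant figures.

Q = 7.72 A × 6430 s = 49640 C
n(e⁻) = 49640 / 96485 = 0.5145 mol
2H⁺ + 2e⁻ → H₂, so n(H₂) = 0.5145 / 2 = 0.2573 mol
V = 0.2573 × 22.4 = 5.764 L

5.76 L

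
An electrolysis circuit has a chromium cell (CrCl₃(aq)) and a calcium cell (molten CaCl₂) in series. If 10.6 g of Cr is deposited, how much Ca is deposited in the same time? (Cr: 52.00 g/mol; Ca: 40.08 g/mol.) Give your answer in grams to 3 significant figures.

n(Cr) = 10.6 / 52.00 = 0.2038 mol
Cr³⁺ + 3e⁻ → Cr, so n(e⁻) = 3 × 0.2038 = 0.6114 mol
The cells are in series, so the same charge (and hence the same n(e⁻) = 0.6114 mol) passes through both.
Ca²⁺ + 2e⁻ → Ca, so n(Ca) = 0.6114 / 2 = 0.3057 mol
m(Ca) = 0.3057 × 40.08 = 12.3 g

12.3 g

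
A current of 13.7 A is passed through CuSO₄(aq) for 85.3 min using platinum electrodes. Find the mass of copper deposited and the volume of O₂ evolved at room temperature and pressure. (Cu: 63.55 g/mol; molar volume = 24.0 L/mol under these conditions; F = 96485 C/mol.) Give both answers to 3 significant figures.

23.1 g Cu; 4.36 L O₂

Q = 13.7 × 5118 = 70120 C; n(e⁻) = 70120 / 96485 = 0.7267 mol
Cathode: Cu²⁺ + 2e⁻ → Cu → n(Cu) = 0.7267/2 = 0.3634 mol → 23.1 g
Anode: 2H₂O → O₂ + 4H⁺ + 4e⁻ → n(O₂) = 0.7267/4 = 0.1817 mol → 4.36 L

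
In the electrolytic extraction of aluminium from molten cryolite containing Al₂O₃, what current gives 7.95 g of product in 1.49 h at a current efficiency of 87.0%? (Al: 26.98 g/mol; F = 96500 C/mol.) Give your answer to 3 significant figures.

18.3 A

n(Al) = 7.95 / 26.98 = 0.2947 mol
Al³⁺ + 3e⁻ → Al, so n(e⁻) = 3 × 0.2947 = 0.8841 mol
Q = 0.8841 × 96500 / 0.870 = 98060 C
I = Q / t = 98060 / 5364 s = 18.3 A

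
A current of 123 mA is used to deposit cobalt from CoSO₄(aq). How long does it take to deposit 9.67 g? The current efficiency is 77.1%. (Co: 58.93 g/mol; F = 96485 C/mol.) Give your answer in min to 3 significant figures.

5570 min

n(Co) = 9.67 / 58.93 = 0.1641 mol
Co²⁺ + 2e⁻ → Co, so n(e⁻) = 2 × 0.1641 = 0.3282 mol
Q = 0.3282 × 96485 / 0.771 = 41070 C
t = Q / I = 41070 / 0.123 = 3.339×10^5 s = 5570 min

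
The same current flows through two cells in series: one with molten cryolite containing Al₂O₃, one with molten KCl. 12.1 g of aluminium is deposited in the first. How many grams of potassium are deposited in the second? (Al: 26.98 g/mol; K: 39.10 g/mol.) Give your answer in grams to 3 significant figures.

n(Al) = 12.1 / 26.98 = 0.4485 mol
Al³⁺ + 3e⁻ → Al, so n(e⁻) = 3 × 0.4485 = 1.346 mol
Since the cells are in series, n(e⁻) in the K cell is also 1.346 mol.
K⁺ + e⁻ → K, so n(K) = 1.346 mol
m(K) = 1.346 × 39.10 = 52.6 g

52.6 g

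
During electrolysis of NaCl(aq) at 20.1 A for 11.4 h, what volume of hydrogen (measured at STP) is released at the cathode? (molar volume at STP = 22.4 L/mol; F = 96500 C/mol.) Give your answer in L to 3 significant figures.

Q = 20.1 A × 41040 s = 8.249×10^5 C
n(e⁻) = Q/F = 8.249×10^5/96500 = 8.548 mol
2H⁺ + 2e⁻ → H₂, so n(H₂) = 8.548 / 2 = 4.274 mol
V = 4.274 × 22.4 = 95.74 L

95.7 L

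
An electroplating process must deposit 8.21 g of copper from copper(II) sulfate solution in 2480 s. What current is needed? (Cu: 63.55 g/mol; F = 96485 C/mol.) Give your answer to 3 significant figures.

n(Cu) = 8.21 / 63.55 = 0.1292 mol
Cu²⁺ + 2e⁻ → Cu, so n(e⁻) = 2 × 0.1292 = 0.2584 mol
Q = 0.2584 × 96485 = 24930 C
I = Q / t = 24930 / 2480 s = 10.1 A

10.1 A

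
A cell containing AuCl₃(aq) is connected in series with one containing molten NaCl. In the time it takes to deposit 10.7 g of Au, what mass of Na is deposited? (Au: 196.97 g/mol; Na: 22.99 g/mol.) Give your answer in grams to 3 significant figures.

3.75 g

n(Au) = 10.7 / 196.97 = 0.05432 mol
Au³⁺ + 3e⁻ → Au, so n(e⁻) = 3 × 0.05432 = 0.1630 mol
Since the cells are in series, n(e⁻) in the Na cell is also 0.1630 mol.
Na⁺ + e⁻ → Na, so n(Na) = 0.1630 mol
m(Na) = 0.1630 × 22.99 = 3.75 g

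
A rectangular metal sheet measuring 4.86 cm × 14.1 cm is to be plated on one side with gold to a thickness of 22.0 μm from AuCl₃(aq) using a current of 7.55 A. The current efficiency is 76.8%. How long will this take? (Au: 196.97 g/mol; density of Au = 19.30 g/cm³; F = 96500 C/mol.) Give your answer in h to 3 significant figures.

0.205 h

Plated area = 4.86 × 14.1 = 68.53 cm²
Volume = 68.53 × 22.0×10⁻⁴ cm = 0.1508 cm³
m(Au) = 0.1508 × 19.30 = 2.910 g
n(Au) = 2.910 / 196.97 = 0.01477 mol; n(e⁻) = 3 × 0.01477 = 0.04431 mol
Q = 0.04431 × 96500 / 0.768 = 5568 C
t = 5568 / 7.55 = 737.5 s = 0.205 h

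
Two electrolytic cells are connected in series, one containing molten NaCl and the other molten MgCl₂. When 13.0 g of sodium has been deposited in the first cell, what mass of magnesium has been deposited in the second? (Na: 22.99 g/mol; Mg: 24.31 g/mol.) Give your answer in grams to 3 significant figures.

6.87 g

n(Na) = 13.0 / 22.99 = 0.5655 mol
Na⁺ + e⁻ → Na, so n(e⁻) = 0.5655 mol
In series, the same 0.5655 mol of electrons flows through the second cell.
Mg²⁺ + 2e⁻ → Mg, so n(Mg) = 0.5655 / 2 = 0.2828 mol
m(Mg) = 0.2828 × 24.31 = 6.87 g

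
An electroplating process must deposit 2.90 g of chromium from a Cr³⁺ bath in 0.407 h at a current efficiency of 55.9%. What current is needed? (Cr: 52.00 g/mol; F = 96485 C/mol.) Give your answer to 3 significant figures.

19.7 A

n(Cr) = 2.90 / 52.00 = 0.05577 mol
Cr³⁺ + 3e⁻ → Cr, so n(e⁻) = 3 × 0.05577 = 0.1673 mol
Q = 0.1673 × 96485 / 0.559 = 28880 C
I = Q / t = 28880 / 1465.2 s = 19.7 A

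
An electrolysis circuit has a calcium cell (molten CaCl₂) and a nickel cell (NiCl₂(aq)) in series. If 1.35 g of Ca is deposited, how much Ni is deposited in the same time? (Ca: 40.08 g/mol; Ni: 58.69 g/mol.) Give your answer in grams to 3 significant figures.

1.98 g

n(Ca) = 1.35 / 40.08 = 0.03368 mol
Ca²⁺ + 2e⁻ → Ca, so n(e⁻) = 2 × 0.03368 = 0.06736 mol
Same current for the same time ⇒ same n(e⁻) = 0.06736 mol in both cells.
Ni²⁺ + 2e⁻ → Ni, so n(Ni) = 0.06736 / 2 = 0.03368 mol
m(Ni) = 0.03368 × 58.69 = 1.98 g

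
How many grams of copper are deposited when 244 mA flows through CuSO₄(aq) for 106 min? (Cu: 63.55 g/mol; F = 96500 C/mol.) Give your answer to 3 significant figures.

0.511 g

Q = 0.244 A × 6360 s = 1552 C
n(e⁻) = 1552 / 96500 = 0.01608 mol
Cu²⁺ + 2e⁻ → Cu, so n(Cu) = 0.01608 / 2 = 0.008040 mol
m = 0.008040 × 63.55 = 0.511 g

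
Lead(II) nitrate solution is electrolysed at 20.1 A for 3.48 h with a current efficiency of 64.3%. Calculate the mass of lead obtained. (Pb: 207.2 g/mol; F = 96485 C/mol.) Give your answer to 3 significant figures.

174 g

Q = 20.1 × 12528 = 2.518×10^5 C
n(e⁻) = 2.518×10^5 / 96485 = 2.610 mol
Pb²⁺ + 2e⁻ → Pb, so theoretical m(Pb) = 1.305 × 207.2 = 270.4 g
Actual mass = 64.3% × 270.4 = 174 g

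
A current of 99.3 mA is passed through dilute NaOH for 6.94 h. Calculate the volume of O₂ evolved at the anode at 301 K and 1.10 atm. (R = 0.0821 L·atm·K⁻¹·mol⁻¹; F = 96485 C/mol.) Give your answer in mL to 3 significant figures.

144 mL

Q = 0.0993 A × 24984 s = 2481 C
n(e⁻) = Q/F = 2481/96485 = 0.02571 mol
2H₂O → O₂ + 4H⁺ + 4e⁻, so n(O₂) = 0.02571 / 4 = 0.006428 mol
V = nRT/P = 0.006428 × 0.0821 × 301 / 1.10 = 0.1444 L
= 144 mL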